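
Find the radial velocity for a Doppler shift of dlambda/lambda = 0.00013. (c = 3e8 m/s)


v = (dlambda/lambda) * c = 0.00013 * 3e8 = 39000.0

39000.0 m/s


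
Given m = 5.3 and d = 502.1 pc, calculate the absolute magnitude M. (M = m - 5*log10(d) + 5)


M = m - 5*log10(d) + 5 = 5.3 - 5*log10(502.1) + 5 = -3.204

-3.204


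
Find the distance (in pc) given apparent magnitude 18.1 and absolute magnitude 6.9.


d = 10^((m - M + 5)/5) = 10^((18.1 - 6.9 + 5)/5) = 1737.8008

1737.8008 pc


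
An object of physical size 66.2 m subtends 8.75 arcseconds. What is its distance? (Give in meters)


D = size / theta_rad, theta_rad = 8.75 * pi/(180*3600) = 4.242e-05, D = 1.561e+06

1.561e+06 m


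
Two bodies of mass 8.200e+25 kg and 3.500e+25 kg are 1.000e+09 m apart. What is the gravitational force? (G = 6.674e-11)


F = G*m1*m2/r^2 = 6.674e-11 * 8.200e+25 * 3.500e+25 / (1.000e+09)^2 = 6.674e-11 * 2.870e+51 / 1.000e+18 = 1.915e+23

1.915e+23 N


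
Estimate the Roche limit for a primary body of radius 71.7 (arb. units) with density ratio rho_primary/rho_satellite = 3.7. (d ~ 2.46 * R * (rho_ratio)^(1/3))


d_Roche = 2.46 * 71.7 * 3.7^(1/3) = 272.8066

272.8066


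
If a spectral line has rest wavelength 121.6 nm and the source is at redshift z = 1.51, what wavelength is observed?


lam_obs = lam_emit * (1 + z) = 121.6 * (1 + 1.51) = 305.216

305.216 nm


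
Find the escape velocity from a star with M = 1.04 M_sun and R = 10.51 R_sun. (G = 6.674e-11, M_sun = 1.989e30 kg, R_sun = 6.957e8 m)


M = 1.04 * 1.989e30 kg = 2.06856e+30 kg; R = 10.51 * 6.957e8 m = 7.311807e+09 m. v_esc = sqrt(2GM/R) = sqrt(2 * 6.674e-11 * 2.06856e+30 / 7.311807e+09) = 194325.503

194325.503 m/s


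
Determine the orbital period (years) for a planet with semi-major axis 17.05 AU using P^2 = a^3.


P = a^(3/2) = 17.05^1.5 = 70.4023

70.4023 years


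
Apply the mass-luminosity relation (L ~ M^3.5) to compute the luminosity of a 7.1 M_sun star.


L/L_sun = (M/M_sun)^3.5 = 7.1^3.5 = 953.6834

953.6834 L_sun


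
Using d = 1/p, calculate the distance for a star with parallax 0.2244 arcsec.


d = 1/p = 1/0.2244 = 4.4563

4.4563 pc


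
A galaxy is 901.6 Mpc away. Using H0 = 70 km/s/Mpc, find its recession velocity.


v = H0 * d = 70 * 901.6 = 63112.0

63112.0 km/s


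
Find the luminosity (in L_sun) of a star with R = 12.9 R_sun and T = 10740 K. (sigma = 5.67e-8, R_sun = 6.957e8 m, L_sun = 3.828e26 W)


R = 12.9 * 6.957e8 m = 8.97453e+09 m. L = 4*pi*R^2*sigma*T^4 = 4*pi*(8.97453e+09)^2 * 5.67e-8 * 10740^4 = 7.635429573e+29 W. L/L_sun = 7.635429573e+29 / 3.828e26 = 1994.6263

1994.6263 L_sun


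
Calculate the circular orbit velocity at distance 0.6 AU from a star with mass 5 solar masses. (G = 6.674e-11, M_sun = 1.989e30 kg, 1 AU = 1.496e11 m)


v = sqrt(GM/r) = sqrt(6.674e-11 * 9.945e+30 / 8.976e+10) = 85991.2126

85991.2126 m/s


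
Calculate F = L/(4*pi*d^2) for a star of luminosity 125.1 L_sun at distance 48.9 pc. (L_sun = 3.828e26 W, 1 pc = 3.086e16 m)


F = L / (4*pi*d^2) = 4.789e+28 / (4*pi*(1.509e+18)^2) = 1.673e-09

1.673e-09 W/m^2


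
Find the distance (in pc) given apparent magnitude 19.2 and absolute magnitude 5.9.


d = 10^((m - M + 5)/5) = 10^((19.2 - 5.9 + 5)/5) = 4570.8819

4570.8819 pc


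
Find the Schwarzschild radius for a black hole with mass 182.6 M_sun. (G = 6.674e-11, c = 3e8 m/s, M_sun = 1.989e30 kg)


M = 182.6 * 1.989e30 kg = 3.631914e+32 kg. rs = 2GM/c^2 = 2 * 6.674e-11 * 3.631914e+32 / (3e8)^2 = 538653.2008

538653.2008 m


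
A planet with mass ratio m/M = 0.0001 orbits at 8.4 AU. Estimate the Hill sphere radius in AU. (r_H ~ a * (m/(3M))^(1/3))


r_H = a * (m/3M)^(1/3) = 8.4 * (0.0001/3)^(1/3) = 0.2703

0.2703 AU


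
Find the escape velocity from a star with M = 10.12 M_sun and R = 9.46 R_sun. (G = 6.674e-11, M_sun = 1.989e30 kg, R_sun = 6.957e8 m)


M = 10.12 * 1.989e30 kg = 2.012868e+31 kg; R = 9.46 * 6.957e8 m = 6.581322e+09 m. v_esc = sqrt(2GM/R) = sqrt(2 * 6.674e-11 * 2.012868e+31 / 6.581322e+09) = 638938.6752

638938.6752 m/s


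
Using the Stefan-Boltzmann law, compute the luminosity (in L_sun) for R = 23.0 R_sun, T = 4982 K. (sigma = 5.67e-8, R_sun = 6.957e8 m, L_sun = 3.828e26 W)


R = 23.0 * 6.957e8 m = 1.60011e+10 m. L = 4*pi*R^2*sigma*T^4 = 4*pi*(1.60011e+10)^2 * 5.67e-8 * 4982^4 = 1.123847786e+29 W. L/L_sun = 1.123847786e+29 / 3.828e26 = 293.5862

293.5862 L_sun


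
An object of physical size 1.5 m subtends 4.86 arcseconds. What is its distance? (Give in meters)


D = size / theta_rad, theta_rad = 4.86 * pi/(180*3600) = 2.356e-05, D = 63661.9772

63661.9772 m


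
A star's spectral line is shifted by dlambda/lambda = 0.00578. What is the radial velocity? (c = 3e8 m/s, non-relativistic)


v = (dlambda/lambda) * c = 0.00578 * 3e8 = 1.734e+06

1.734e+06 m/s


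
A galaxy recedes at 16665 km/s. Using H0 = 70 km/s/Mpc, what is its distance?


d = v / H0 = 16665 / 70 = 238.0714

238.0714 Mpc


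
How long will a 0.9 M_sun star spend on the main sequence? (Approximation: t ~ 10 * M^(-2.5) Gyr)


t = 10 * M^(-2.5) = 10 * 0.9^(-2.5) = 13.0135

13.0135 Gyr


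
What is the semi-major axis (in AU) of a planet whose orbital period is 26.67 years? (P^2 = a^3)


a = P^(2/3) = 26.67^(2/3) = 8.9265

8.9265 AU


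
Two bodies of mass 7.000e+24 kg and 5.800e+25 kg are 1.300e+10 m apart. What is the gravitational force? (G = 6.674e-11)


F = G*m1*m2/r^2 = 6.674e-11 * 7.000e+24 * 5.800e+25 / (1.300e+10)^2 = 6.674e-11 * 4.060e+50 / 1.690e+20 = 1.603e+20

1.603e+20 N


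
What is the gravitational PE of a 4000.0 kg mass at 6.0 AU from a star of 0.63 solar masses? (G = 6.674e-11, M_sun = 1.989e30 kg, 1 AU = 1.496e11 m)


M = 0.63 * 1.989e30 kg = 1.25307e+30 kg; r = 6.0 AU * 1.496e11 m/AU = 8.976e+11 m. U = -GM*m/r = -(6.674e-11 * 1.25307e+30 * 4000.0) / 8.976e+11 = -3.727e+11

-3.727e+11 J


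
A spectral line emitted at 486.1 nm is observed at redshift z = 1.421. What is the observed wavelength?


lam_obs = lam_emit * (1 + z) = 486.1 * (1 + 1.421) = 1176.8481

1176.8481 nm


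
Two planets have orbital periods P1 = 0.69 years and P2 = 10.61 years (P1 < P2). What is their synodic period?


1/P_syn = |1/P1 - 1/P2| = |1/0.69 - 1/10.61| => P_syn = 0.738

0.738 years


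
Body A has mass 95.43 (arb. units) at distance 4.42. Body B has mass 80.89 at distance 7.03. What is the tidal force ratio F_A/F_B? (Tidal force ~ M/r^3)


Ratio = (M1/r1^3) / (M2/r2^3) = (95.43/4.42^3) / (80.89/7.03^3) = 4.7467

4.7467


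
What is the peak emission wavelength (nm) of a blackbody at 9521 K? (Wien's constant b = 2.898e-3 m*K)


lam_max = b / T = 2.898e-3 / 9521 = 3.044e-07 m = 304.3798 nm

304.3798 nm


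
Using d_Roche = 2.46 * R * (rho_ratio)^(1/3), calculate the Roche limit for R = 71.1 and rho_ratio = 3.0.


d_Roche = 2.46 * 71.1 * 3.0^(1/3) = 252.2581

252.2581


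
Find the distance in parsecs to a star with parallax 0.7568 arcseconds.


d = 1/p = 1/0.7568 = 1.3214

1.3214 pc


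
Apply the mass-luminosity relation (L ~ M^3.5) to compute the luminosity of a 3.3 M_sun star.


L/L_sun = (M/M_sun)^3.5 = 3.3^3.5 = 65.2828

65.2828 L_sun


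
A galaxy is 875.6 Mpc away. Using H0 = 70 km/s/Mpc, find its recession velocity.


v = H0 * d = 70 * 875.6 = 61292.0

61292.0 km/s


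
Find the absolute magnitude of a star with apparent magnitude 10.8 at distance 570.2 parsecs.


M = m - 5*log10(d) + 5 = 10.8 - 5*log10(570.2) + 5 = 2.0199

2.0199


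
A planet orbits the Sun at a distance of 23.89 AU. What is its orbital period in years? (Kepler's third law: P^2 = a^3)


P = a^(3/2) = 23.89^1.5 = 116.7681

116.7681 years


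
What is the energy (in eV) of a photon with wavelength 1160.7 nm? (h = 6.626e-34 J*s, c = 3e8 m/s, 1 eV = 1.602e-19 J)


E = hc/lambda = 6.626e-34 * 3e8 / 1.161e-06 = 1.713e-19 J = 1.069 eV

1.069 eV


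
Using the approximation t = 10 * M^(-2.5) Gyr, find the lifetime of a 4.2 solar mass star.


t = 10 * M^(-2.5) = 10 * 4.2^(-2.5) = 0.2766

0.2766 Gyr


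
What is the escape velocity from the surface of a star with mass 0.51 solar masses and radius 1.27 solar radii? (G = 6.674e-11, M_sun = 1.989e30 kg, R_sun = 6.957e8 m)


M = 0.51 * 1.989e30 kg = 1.01439e+30 kg; R = 1.27 * 6.957e8 m = 8.83539e+08 m. v_esc = sqrt(2GM/R) = sqrt(2 * 6.674e-11 * 1.01439e+30 / 8.83539e+08) = 391469.3065

391469.3065 m/s


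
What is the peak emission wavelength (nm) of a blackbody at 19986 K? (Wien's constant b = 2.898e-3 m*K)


lam_max = b / T = 2.898e-3 / 19986 = 1.450e-07 m = 145.0015 nm

145.0015 nm


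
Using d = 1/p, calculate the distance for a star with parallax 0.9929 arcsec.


d = 1/p = 1/0.9929 = 1.0072

1.0072 pc


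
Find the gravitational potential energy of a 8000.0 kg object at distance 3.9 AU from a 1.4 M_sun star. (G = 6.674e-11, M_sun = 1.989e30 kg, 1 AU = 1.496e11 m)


M = 1.4 * 1.989e30 kg = 2.7846e+30 kg; r = 3.9 AU * 1.496e11 m/AU = 5.8344e+11 m. U = -GM*m/r = -(6.674e-11 * 2.7846e+30 * 8000.0) / 5.8344e+11 = -2.548e+12

-2.548e+12 J


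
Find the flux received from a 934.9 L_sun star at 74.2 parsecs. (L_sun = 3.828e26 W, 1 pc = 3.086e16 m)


F = L / (4*pi*d^2) = 3.579e+29 / (4*pi*(2.290e+18)^2) = 5.432e-09

5.432e-09 W/m^2


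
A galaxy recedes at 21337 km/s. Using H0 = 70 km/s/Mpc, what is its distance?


d = v / H0 = 21337 / 70 = 304.8143

304.8143 Mpc


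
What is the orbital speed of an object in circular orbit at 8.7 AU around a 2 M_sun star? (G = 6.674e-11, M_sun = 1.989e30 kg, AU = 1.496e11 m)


v = sqrt(GM/r) = sqrt(6.674e-11 * 3.978e+30 / 1.302e+12) = 14282.363

14282.363 m/s


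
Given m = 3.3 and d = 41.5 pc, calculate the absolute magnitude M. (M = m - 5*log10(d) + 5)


M = m - 5*log10(d) + 5 = 3.3 - 5*log10(41.5) + 5 = 0.2098

0.2098


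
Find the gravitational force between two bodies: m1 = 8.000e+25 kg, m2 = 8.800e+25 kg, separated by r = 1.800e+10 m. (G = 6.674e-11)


F = G*m1*m2/r^2 = 6.674e-11 * 8.000e+25 * 8.800e+25 / (1.800e+10)^2 = 6.674e-11 * 7.040e+51 / 3.240e+20 = 1.450e+21

1.450e+21 N


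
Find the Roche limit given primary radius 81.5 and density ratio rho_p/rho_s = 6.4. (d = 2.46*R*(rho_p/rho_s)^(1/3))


d_Roche = 2.46 * 81.5 * 6.4^(1/3) = 372.2369

372.2369


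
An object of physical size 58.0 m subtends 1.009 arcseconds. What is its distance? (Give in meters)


D = size / theta_rad, theta_rad = 1.009 * pi/(180*3600) = 4.892e-06, D = 1.186e+07

1.186e+07 m


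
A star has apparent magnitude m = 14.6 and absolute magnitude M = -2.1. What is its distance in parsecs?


d = 10^((m - M + 5)/5) = 10^((14.6 - -2.1 + 5)/5) = 21877.6162

21877.6162 pc


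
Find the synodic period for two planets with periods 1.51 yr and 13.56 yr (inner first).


1/P_syn = |1/P1 - 1/P2| = |1/1.51 - 1/13.56| => P_syn = 1.6992

1.6992 years


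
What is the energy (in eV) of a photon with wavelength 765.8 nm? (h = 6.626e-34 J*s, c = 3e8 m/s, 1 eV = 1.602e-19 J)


E = hc/lambda = 6.626e-34 * 3e8 / 7.658e-07 = 2.596e-19 J = 1.6203 eV

1.6203 eV


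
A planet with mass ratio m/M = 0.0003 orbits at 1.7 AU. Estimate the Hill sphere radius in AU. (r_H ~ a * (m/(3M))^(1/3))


r_H = a * (m/3M)^(1/3) = 1.7 * (0.0003/3)^(1/3) = 0.0789

0.0789 AU


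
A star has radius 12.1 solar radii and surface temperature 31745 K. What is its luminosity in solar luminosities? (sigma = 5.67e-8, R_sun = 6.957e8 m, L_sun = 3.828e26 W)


R = 12.1 * 6.957e8 m = 8.41797e+09 m. L = 4*pi*R^2*sigma*T^4 = 4*pi*(8.41797e+09)^2 * 5.67e-8 * 31745^4 = 5.127539279e+31 W. L/L_sun = 5.127539279e+31 / 3.828e26 = 133948.257

133948.257 L_sun


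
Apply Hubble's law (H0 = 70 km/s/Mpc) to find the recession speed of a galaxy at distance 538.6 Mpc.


v = H0 * d = 70 * 538.6 = 37702.0

37702.0 km/s


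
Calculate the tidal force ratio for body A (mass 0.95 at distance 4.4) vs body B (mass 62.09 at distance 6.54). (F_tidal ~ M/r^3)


Ratio = (M1/r1^3) / (M2/r2^3) = (0.95/4.4^3) / (62.09/6.54^3) = 0.0502

0.0502


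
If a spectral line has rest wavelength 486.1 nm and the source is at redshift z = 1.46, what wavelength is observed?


lam_obs = lam_emit * (1 + z) = 486.1 * (1 + 1.46) = 1195.806

1195.806 nm


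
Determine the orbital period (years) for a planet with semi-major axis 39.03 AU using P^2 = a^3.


P = a^(3/2) = 39.03^1.5 = 243.836

243.836 years


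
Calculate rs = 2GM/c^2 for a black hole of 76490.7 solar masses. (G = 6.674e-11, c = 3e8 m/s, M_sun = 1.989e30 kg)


M = 76490.7 * 1.989e30 kg = 1.521400023e+35 kg. rs = 2GM/c^2 = 2 * 6.674e-11 * 1.521400023e+35 / (3e8)^2 = 2.256e+08

2.256e+08 m


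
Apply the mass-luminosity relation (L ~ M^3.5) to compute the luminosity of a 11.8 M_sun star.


L/L_sun = (M/M_sun)^3.5 = 11.8^3.5 = 5644.0003

5644.0003 L_sun


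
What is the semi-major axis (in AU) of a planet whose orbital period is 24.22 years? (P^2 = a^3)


a = P^(2/3) = 24.22^(2/3) = 8.3711

8.3711 AU


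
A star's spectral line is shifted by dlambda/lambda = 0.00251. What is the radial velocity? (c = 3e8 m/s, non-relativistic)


v = (dlambda/lambda) * c = 0.00251 * 3e8 = 753000.0

753000.0 m/s


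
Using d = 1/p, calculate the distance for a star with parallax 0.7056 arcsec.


d = 1/p = 1/0.7056 = 1.4172

1.4172 pc


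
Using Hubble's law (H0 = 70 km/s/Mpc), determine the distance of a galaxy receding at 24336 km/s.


d = v / H0 = 24336 / 70 = 347.6571

347.6571 Mpc


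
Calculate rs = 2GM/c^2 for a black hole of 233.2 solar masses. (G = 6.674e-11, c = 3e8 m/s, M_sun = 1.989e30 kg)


M = 233.2 * 1.989e30 kg = 4.638348e+32 kg. rs = 2GM/c^2 = 2 * 6.674e-11 * 4.638348e+32 / (3e8)^2 = 687918.5456

687918.5456 m


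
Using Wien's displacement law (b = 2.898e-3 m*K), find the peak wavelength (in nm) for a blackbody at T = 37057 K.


lam_max = b / T = 2.898e-3 / 37057 = 7.820e-08 m = 78.2038 nm

78.2038 nm


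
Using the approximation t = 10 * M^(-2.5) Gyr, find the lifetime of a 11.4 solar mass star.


t = 10 * M^(-2.5) = 10 * 11.4^(-2.5) = 0.0228

0.0228 Gyr


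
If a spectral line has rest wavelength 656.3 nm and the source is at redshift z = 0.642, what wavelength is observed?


lam_obs = lam_emit * (1 + z) = 656.3 * (1 + 0.642) = 1077.6446

1077.6446 nm


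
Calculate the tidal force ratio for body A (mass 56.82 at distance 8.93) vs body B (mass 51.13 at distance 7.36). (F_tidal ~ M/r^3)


Ratio = (M1/r1^3) / (M2/r2^3) = (56.82/8.93^3) / (51.13/7.36^3) = 0.6222

0.6222


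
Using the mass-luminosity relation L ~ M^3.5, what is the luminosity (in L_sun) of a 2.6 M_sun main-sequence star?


L/L_sun = (M/M_sun)^3.5 = 2.6^3.5 = 28.3404

28.3404 L_sun


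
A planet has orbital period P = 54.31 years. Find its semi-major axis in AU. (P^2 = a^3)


a = P^(2/3) = 54.31^(2/3) = 14.3412

14.3412 AU


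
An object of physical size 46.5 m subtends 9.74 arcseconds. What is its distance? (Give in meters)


D = size / theta_rad, theta_rad = 9.74 * pi/(180*3600) = 4.722e-05, D = 984734.4446

984734.4446 m


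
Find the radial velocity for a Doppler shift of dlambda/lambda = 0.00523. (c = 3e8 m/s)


v = (dlambda/lambda) * c = 0.00523 * 3e8 = 1.569e+06

1.569e+06 m/s


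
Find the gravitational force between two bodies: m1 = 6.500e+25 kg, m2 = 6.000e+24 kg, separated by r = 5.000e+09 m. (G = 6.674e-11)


F = G*m1*m2/r^2 = 6.674e-11 * 6.500e+25 * 6.000e+24 / (5.000e+09)^2 = 6.674e-11 * 3.900e+50 / 2.500e+19 = 1.041e+21

1.041e+21 N


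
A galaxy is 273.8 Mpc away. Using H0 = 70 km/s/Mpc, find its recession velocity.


v = H0 * d = 70 * 273.8 = 19166.0

19166.0 km/s


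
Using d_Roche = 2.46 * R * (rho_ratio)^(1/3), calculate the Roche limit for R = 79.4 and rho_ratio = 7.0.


d_Roche = 2.46 * 79.4 * 7.0^(1/3) = 373.6414

373.6414


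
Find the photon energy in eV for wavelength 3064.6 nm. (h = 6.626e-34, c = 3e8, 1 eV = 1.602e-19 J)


E = hc/lambda = 6.626e-34 * 3e8 / 3.065e-06 = 6.486e-20 J = 0.4049 eV

0.4049 eV


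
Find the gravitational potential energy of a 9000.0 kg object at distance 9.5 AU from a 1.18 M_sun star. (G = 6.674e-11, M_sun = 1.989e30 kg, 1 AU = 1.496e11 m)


M = 1.18 * 1.989e30 kg = 2.34702e+30 kg; r = 9.5 AU * 1.496e11 m/AU = 1.4212e+12 m. U = -GM*m/r = -(6.674e-11 * 2.34702e+30 * 9000.0) / 1.4212e+12 = -9.920e+11

-9.920e+11 J


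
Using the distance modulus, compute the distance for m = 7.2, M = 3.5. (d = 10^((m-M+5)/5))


d = 10^((m - M + 5)/5) = 10^((7.2 - 3.5 + 5)/5) = 54.9541

54.9541 pc


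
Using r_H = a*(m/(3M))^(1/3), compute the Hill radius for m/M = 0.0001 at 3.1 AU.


r_H = a * (m/3M)^(1/3) = 3.1 * (0.0001/3)^(1/3) = 0.0998

0.0998 AU


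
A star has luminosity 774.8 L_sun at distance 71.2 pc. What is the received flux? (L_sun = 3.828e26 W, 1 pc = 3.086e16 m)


F = L / (4*pi*d^2) = 2.966e+29 / (4*pi*(2.197e+18)^2) = 4.889e-09

4.889e-09 W/m^2


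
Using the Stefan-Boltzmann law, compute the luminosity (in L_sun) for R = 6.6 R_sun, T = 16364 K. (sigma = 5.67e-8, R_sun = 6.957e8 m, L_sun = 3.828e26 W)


R = 6.6 * 6.957e8 m = 4.59162e+09 m. L = 4*pi*R^2*sigma*T^4 = 4*pi*(4.59162e+09)^2 * 5.67e-8 * 16364^4 = 1.077166117e+30 W. L/L_sun = 1.077166117e+30 / 3.828e26 = 2813.9136

2813.9136 L_sun


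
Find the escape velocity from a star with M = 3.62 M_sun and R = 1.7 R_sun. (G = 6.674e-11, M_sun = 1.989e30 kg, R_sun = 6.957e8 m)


M = 3.62 * 1.989e30 kg = 7.20018e+30 kg; R = 1.7 * 6.957e8 m = 1.18269e+09 m. v_esc = sqrt(2GM/R) = sqrt(2 * 6.674e-11 * 7.20018e+30 / 1.18269e+09) = 901455.5428

901455.5428 m/s


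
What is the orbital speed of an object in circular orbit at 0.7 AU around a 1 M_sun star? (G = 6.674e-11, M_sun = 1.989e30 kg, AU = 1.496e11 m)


v = sqrt(GM/r) = sqrt(6.674e-11 * 1.989e+30 / 1.047e+11) = 35603.7445

35603.7445 m/s


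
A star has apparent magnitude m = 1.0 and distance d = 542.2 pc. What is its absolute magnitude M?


M = m - 5*log10(d) + 5 = 1.0 - 5*log10(542.2) + 5 = -7.6708

-7.6708


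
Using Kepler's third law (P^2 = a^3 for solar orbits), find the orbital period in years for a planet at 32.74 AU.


P = a^(3/2) = 32.74^1.5 = 187.3346

187.3346 years


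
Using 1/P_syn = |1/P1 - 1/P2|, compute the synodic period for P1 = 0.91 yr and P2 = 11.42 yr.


1/P_syn = |1/P1 - 1/P2| = |1/0.91 - 1/11.42| => P_syn = 0.9888

0.9888 years


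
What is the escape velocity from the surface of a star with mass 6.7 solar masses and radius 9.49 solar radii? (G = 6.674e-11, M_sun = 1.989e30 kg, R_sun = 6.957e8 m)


M = 6.7 * 1.989e30 kg = 1.33263e+31 kg; R = 9.49 * 6.957e8 m = 6.602193e+09 m. v_esc = sqrt(2GM/R) = sqrt(2 * 6.674e-11 * 1.33263e+31 / 6.602193e+09) = 519061.46

519061.46 m/s


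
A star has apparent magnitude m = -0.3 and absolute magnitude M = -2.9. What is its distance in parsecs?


d = 10^((m - M + 5)/5) = 10^((-0.3 - -2.9 + 5)/5) = 33.1131

33.1131 pc


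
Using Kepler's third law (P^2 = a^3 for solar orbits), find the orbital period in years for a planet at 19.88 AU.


P = a^(3/2) = 19.88^1.5 = 88.6389

88.6389 years


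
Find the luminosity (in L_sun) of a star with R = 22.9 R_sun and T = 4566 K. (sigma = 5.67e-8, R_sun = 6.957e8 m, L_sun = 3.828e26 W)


R = 22.9 * 6.957e8 m = 1.593153e+10 m. L = 4*pi*R^2*sigma*T^4 = 4*pi*(1.593153e+10)^2 * 5.67e-8 * 4566^4 = 7.86052445e+28 W. L/L_sun = 7.86052445e+28 / 3.828e26 = 205.3429

205.3429 L_sun


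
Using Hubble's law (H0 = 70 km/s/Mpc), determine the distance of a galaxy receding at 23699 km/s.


d = v / H0 = 23699 / 70 = 338.5571

338.5571 Mpc


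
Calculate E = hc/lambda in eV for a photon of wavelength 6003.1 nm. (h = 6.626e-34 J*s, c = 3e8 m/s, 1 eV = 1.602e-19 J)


E = hc/lambda = 6.626e-34 * 3e8 / 6.003e-06 = 3.311e-20 J = 0.2067 eV

0.2067 eV


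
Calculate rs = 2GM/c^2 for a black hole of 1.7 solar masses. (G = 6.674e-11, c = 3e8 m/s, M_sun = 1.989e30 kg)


M = 1.7 * 1.989e30 kg = 3.3813e+30 kg. rs = 2GM/c^2 = 2 * 6.674e-11 * 3.3813e+30 / (3e8)^2 = 5014.8436

5014.8436 m


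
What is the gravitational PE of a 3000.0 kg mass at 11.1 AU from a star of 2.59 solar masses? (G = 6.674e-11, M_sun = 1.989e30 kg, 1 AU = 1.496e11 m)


M = 2.59 * 1.989e30 kg = 5.15151e+30 kg; r = 11.1 AU * 1.496e11 m/AU = 1.66056e+12 m. U = -GM*m/r = -(6.674e-11 * 5.15151e+30 * 3000.0) / 1.66056e+12 = -6.211e+11

-6.211e+11 J


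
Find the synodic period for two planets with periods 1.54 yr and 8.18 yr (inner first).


1/P_syn = |1/P1 - 1/P2| = |1/1.54 - 1/8.18| => P_syn = 1.8972

1.8972 years


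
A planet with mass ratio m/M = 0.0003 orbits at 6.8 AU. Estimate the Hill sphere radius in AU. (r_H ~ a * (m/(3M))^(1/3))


r_H = a * (m/3M)^(1/3) = 6.8 * (0.0003/3)^(1/3) = 0.3156

0.3156 AU


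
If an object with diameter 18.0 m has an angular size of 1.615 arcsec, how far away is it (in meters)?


D = size / theta_rad, theta_rad = 1.615 * pi/(180*3600) = 7.830e-06, D = 2.299e+06

2.299e+06 m


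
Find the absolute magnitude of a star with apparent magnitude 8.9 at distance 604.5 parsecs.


M = m - 5*log10(d) + 5 = 8.9 - 5*log10(604.5) + 5 = -0.007

-0.007


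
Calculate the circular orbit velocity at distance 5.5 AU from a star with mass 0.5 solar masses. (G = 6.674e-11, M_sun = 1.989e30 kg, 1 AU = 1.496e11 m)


v = sqrt(GM/r) = sqrt(6.674e-11 * 9.945e+29 / 8.228e+11) = 8981.4892

8981.4892 m/s


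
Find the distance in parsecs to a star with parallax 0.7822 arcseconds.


d = 1/p = 1/0.7822 = 1.2784

1.2784 pc


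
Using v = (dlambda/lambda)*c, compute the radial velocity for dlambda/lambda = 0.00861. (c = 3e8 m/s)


v = (dlambda/lambda) * c = 0.00861 * 3e8 = 2.583e+06

2.583e+06 m/s


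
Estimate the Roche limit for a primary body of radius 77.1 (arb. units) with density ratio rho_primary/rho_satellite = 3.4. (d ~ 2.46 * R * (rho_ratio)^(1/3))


d_Roche = 2.46 * 77.1 * 3.4^(1/3) = 285.1997

285.1997


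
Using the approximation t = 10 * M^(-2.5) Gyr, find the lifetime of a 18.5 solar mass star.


t = 10 * M^(-2.5) = 10 * 18.5^(-2.5) = 0.0068

0.0068 Gyr


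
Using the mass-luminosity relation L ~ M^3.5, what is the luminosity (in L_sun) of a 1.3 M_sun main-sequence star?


L/L_sun = (M/M_sun)^3.5 = 1.3^3.5 = 2.505

2.505 L_sun


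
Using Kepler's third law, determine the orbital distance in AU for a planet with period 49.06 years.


a = P^(2/3) = 49.06^(2/3) = 13.4014

13.4014 AU


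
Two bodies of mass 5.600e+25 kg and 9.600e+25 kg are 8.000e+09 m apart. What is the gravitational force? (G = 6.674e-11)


F = G*m1*m2/r^2 = 6.674e-11 * 5.600e+25 * 9.600e+25 / (8.000e+09)^2 = 6.674e-11 * 5.376e+51 / 6.400e+19 = 5.606e+21

5.606e+21 N


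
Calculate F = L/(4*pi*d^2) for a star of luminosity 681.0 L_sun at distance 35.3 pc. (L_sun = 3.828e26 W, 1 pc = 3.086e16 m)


F = L / (4*pi*d^2) = 2.607e+29 / (4*pi*(1.089e+18)^2) = 1.748e-08

1.748e-08 W/m^2


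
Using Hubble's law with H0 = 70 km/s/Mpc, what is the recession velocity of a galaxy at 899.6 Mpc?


v = H0 * d = 70 * 899.6 = 62972.0

62972.0 km/s


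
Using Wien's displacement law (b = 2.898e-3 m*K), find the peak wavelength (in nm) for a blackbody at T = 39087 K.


lam_max = b / T = 2.898e-3 / 39087 = 7.414e-08 m = 74.1423 nm

74.1423 nm


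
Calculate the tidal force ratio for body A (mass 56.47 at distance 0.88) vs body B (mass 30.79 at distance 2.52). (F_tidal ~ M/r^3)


Ratio = (M1/r1^3) / (M2/r2^3) = (56.47/0.88^3) / (30.79/2.52^3) = 43.0687

43.0687


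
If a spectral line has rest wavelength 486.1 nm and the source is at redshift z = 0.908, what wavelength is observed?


lam_obs = lam_emit * (1 + z) = 486.1 * (1 + 0.908) = 927.4788

927.4788 nm


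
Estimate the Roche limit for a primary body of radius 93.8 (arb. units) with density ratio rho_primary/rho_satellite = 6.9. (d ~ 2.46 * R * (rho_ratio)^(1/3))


d_Roche = 2.46 * 93.8 * 6.9^(1/3) = 439.293

439.293


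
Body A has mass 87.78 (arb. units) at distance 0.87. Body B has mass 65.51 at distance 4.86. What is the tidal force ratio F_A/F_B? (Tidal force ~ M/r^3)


Ratio = (M1/r1^3) / (M2/r2^3) = (87.78/0.87^3) / (65.51/4.86^3) = 233.5818

233.5818


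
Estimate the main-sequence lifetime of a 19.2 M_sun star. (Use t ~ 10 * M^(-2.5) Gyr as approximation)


t = 10 * M^(-2.5) = 10 * 19.2^(-2.5) = 0.0062

0.0062 Gyr


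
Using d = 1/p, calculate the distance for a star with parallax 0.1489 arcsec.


d = 1/p = 1/0.1489 = 6.7159

6.7159 pc


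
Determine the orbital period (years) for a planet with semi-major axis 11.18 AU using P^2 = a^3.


P = a^(3/2) = 11.18^1.5 = 37.382

37.382 years


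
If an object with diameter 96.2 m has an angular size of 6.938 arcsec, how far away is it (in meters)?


D = size / theta_rad, theta_rad = 6.938 * pi/(180*3600) = 3.364e-05, D = 2.860e+06

2.860e+06 m


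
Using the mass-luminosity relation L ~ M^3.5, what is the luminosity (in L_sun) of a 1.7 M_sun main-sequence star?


L/L_sun = (M/M_sun)^3.5 = 1.7^3.5 = 6.4058

6.4058 L_sun


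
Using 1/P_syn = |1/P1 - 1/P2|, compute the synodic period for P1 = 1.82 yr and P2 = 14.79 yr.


1/P_syn = |1/P1 - 1/P2| = |1/1.82 - 1/14.79| => P_syn = 2.0754

2.0754 years


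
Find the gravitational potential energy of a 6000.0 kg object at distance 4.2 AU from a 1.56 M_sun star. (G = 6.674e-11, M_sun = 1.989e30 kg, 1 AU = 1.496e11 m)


M = 1.56 * 1.989e30 kg = 3.10284e+30 kg; r = 4.2 AU * 1.496e11 m/AU = 6.2832e+11 m. U = -GM*m/r = -(6.674e-11 * 3.10284e+30 * 6000.0) / 6.2832e+11 = -1.977e+12

-1.977e+12 J


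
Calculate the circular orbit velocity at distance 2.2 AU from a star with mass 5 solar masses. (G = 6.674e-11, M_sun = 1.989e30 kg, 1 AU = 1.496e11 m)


v = sqrt(GM/r) = sqrt(6.674e-11 * 9.945e+30 / 3.291e+11) = 44907.4461

44907.4461 m/s


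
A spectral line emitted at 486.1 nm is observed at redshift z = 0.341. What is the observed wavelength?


lam_obs = lam_emit * (1 + z) = 486.1 * (1 + 0.341) = 651.8601

651.8601 nm


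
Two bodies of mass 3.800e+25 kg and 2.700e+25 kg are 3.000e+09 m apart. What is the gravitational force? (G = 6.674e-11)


F = G*m1*m2/r^2 = 6.674e-11 * 3.800e+25 * 2.700e+25 / (3.000e+09)^2 = 6.674e-11 * 1.026e+51 / 9.000e+18 = 7.608e+21

7.608e+21 N


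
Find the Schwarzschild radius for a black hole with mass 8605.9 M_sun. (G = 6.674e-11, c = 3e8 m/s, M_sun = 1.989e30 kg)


M = 8605.9 * 1.989e30 kg = 1.71171351e+34 kg. rs = 2GM/c^2 = 2 * 6.674e-11 * 1.71171351e+34 / (3e8)^2 = 2.539e+07

2.539e+07 m


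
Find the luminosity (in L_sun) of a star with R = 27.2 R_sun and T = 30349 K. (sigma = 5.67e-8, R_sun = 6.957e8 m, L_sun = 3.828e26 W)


R = 27.2 * 6.957e8 m = 1.892304e+10 m. L = 4*pi*R^2*sigma*T^4 = 4*pi*(1.892304e+10)^2 * 5.67e-8 * 30349^4 = 2.164473536e+32 W. L/L_sun = 2.164473536e+32 / 3.828e26 = 565431.9582

565431.9582 L_sun


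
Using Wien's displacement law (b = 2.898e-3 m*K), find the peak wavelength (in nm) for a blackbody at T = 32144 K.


lam_max = b / T = 2.898e-3 / 32144 = 9.016e-08 m = 90.1568 nm

90.1568 nm


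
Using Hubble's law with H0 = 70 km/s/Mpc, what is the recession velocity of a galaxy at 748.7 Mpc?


v = H0 * d = 70 * 748.7 = 52409.0

52409.0 km/s


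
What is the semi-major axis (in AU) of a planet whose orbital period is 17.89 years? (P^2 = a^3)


a = P^(2/3) = 17.89^(2/3) = 6.8403

6.8403 AU


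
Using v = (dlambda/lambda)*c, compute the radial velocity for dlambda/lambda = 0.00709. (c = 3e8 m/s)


v = (dlambda/lambda) * c = 0.00709 * 3e8 = 2.127e+06

2.127e+06 m/s


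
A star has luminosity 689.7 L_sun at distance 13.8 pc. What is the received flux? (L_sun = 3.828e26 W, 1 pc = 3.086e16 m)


F = L / (4*pi*d^2) = 2.640e+29 / (4*pi*(4.259e+17)^2) = 1.158e-07

1.158e-07 W/m^2


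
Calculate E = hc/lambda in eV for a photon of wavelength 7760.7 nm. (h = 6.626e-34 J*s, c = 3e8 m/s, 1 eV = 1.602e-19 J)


E = hc/lambda = 6.626e-34 * 3e8 / 7.761e-06 = 2.561e-20 J = 0.1599 eV

0.1599 eV


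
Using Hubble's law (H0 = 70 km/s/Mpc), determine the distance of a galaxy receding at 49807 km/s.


d = v / H0 = 49807 / 70 = 711.5286

711.5286 Mpc


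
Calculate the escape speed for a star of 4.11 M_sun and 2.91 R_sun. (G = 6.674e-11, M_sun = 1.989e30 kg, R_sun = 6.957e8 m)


M = 4.11 * 1.989e30 kg = 8.17479e+30 kg; R = 2.91 * 6.957e8 m = 2.024487e+09 m. v_esc = sqrt(2GM/R) = sqrt(2 * 6.674e-11 * 8.17479e+30 / 2.024487e+09) = 734156.9346

734156.9346 m/s


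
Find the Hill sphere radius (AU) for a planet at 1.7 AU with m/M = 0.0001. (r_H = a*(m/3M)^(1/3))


r_H = a * (m/3M)^(1/3) = 1.7 * (0.0001/3)^(1/3) = 0.0547

0.0547 AU


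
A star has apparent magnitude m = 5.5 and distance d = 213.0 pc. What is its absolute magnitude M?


M = m - 5*log10(d) + 5 = 5.5 - 5*log10(213.0) + 5 = -1.1419

-1.1419


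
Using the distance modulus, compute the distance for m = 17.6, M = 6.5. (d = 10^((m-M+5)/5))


d = 10^((m - M + 5)/5) = 10^((17.6 - 6.5 + 5)/5) = 1659.5869

1659.5869 pc


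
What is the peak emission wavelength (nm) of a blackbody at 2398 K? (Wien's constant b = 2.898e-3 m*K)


lam_max = b / T = 2.898e-3 / 2398 = 1.209e-06 m = 1208.5071 nm

1208.5071 nm


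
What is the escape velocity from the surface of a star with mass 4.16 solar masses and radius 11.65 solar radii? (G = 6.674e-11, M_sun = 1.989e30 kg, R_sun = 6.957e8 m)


M = 4.16 * 1.989e30 kg = 8.27424e+30 kg; R = 11.65 * 6.957e8 m = 8.104905e+09 m. v_esc = sqrt(2GM/R) = sqrt(2 * 6.674e-11 * 8.27424e+30 / 8.104905e+09) = 369146.021

369146.021 m/s


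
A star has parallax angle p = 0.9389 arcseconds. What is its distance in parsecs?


d = 1/p = 1/0.9389 = 1.0651

1.0651 pc


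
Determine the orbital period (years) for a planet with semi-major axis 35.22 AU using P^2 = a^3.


P = a^(3/2) = 35.22^1.5 = 209.0182

209.0182 years


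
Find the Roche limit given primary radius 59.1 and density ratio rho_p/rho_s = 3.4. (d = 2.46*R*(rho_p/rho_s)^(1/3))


d_Roche = 2.46 * 59.1 * 3.4^(1/3) = 218.6161

218.6161


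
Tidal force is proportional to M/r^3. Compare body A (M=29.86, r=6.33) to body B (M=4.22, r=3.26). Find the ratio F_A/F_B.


Ratio = (M1/r1^3) / (M2/r2^3) = (29.86/6.33^3) / (4.22/3.26^3) = 0.9665

0.9665


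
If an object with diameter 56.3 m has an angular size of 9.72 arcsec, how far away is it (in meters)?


D = size / theta_rad, theta_rad = 9.72 * pi/(180*3600) = 4.712e-05, D = 1.195e+06

1.195e+06 m


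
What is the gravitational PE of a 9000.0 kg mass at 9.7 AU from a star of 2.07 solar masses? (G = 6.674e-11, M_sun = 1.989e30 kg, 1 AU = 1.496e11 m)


M = 2.07 * 1.989e30 kg = 4.11723e+30 kg; r = 9.7 AU * 1.496e11 m/AU = 1.45112e+12 m. U = -GM*m/r = -(6.674e-11 * 4.11723e+30 * 9000.0) / 1.45112e+12 = -1.704e+12

-1.704e+12 J


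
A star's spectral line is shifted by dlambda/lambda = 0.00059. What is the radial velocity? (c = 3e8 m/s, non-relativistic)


v = (dlambda/lambda) * c = 0.00059 * 3e8 = 177000.0

177000.0 m/s


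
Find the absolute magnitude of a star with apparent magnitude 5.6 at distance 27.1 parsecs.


M = m - 5*log10(d) + 5 = 5.6 - 5*log10(27.1) + 5 = 3.4352

3.4352


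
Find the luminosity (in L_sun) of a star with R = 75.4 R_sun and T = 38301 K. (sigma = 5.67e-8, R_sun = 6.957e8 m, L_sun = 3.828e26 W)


R = 75.4 * 6.957e8 m = 5.245578e+10 m. L = 4*pi*R^2*sigma*T^4 = 4*pi*(5.245578e+10)^2 * 5.67e-8 * 38301^4 = 4.219102475e+33 W. L/L_sun = 4.219102475e+33 / 3.828e26 = 1.102e+07

1.102e+07 L_sun


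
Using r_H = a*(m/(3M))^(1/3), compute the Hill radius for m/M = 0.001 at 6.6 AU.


r_H = a * (m/3M)^(1/3) = 6.6 * (0.001/3)^(1/3) = 0.4576

0.4576 AU


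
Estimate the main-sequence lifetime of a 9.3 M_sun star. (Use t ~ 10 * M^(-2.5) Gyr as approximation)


t = 10 * M^(-2.5) = 10 * 9.3^(-2.5) = 0.0379

0.0379 Gyr


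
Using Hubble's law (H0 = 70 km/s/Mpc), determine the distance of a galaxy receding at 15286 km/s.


d = v / H0 = 15286 / 70 = 218.3714

218.3714 Mpc


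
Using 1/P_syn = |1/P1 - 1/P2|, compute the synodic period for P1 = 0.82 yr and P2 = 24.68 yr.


1/P_syn = |1/P1 - 1/P2| = |1/0.82 - 1/24.68| => P_syn = 0.8482

0.8482 years


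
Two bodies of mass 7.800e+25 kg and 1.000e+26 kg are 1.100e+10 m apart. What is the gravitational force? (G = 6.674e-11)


F = G*m1*m2/r^2 = 6.674e-11 * 7.800e+25 * 1.000e+26 / (1.100e+10)^2 = 6.674e-11 * 7.800e+51 / 1.210e+20 = 4.302e+21

4.302e+21 N


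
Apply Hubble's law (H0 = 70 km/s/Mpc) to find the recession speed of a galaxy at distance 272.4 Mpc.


v = H0 * d = 70 * 272.4 = 19068.0

19068.0 km/s


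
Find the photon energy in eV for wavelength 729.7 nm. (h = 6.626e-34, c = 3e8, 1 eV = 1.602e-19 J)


E = hc/lambda = 6.626e-34 * 3e8 / 7.297e-07 = 2.724e-19 J = 1.7005 eV

1.7005 eV


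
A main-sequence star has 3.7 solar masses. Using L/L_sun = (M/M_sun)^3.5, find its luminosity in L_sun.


L/L_sun = (M/M_sun)^3.5 = 3.7^3.5 = 97.433

97.433 L_sun


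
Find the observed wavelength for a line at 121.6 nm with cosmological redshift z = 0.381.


lam_obs = lam_emit * (1 + z) = 121.6 * (1 + 0.381) = 167.9296

167.9296 nm


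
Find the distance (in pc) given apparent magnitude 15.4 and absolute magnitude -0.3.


d = 10^((m - M + 5)/5) = 10^((15.4 - -0.3 + 5)/5) = 13803.8426

13803.8426 pc


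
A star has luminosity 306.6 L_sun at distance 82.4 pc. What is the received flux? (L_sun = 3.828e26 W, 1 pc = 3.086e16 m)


F = L / (4*pi*d^2) = 1.174e+29 / (4*pi*(2.543e+18)^2) = 1.444e-09

1.444e-09 W/m^2


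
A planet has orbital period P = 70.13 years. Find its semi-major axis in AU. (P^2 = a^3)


a = P^(2/3) = 70.13^(2/3) = 17.006

17.006 AU


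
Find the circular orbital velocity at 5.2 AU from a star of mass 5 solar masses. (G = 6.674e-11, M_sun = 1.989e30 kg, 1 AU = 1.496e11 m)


v = sqrt(GM/r) = sqrt(6.674e-11 * 9.945e+30 / 7.779e+11) = 29209.7625

29209.7625 m/s


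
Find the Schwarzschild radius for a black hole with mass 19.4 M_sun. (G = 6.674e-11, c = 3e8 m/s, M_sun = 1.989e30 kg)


M = 19.4 * 1.989e30 kg = 3.85866e+31 kg. rs = 2GM/c^2 = 2 * 6.674e-11 * 3.85866e+31 / (3e8)^2 = 57228.2152

57228.2152 m


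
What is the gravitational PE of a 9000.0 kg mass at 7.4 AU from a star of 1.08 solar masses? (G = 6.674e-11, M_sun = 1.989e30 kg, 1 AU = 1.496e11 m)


M = 1.08 * 1.989e30 kg = 2.14812e+30 kg; r = 7.4 AU * 1.496e11 m/AU = 1.10704e+12 m. U = -GM*m/r = -(6.674e-11 * 2.14812e+30 * 9000.0) / 1.10704e+12 = -1.166e+12

-1.166e+12 J


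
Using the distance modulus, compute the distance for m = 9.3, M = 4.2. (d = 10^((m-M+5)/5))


d = 10^((m - M + 5)/5) = 10^((9.3 - 4.2 + 5)/5) = 104.7129

104.7129 pc


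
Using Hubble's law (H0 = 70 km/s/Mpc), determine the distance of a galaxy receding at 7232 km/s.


d = v / H0 = 7232 / 70 = 103.3143

103.3143 Mpc


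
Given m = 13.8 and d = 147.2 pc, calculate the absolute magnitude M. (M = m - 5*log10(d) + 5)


M = m - 5*log10(d) + 5 = 13.8 - 5*log10(147.2) + 5 = 7.9605

7.9605


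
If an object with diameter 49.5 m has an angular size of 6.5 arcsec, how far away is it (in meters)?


D = size / theta_rad, theta_rad = 6.5 * pi/(180*3600) = 3.151e-05, D = 1.571e+06

1.571e+06 m


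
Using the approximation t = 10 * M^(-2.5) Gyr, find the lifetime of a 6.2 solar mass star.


t = 10 * M^(-2.5) = 10 * 6.2^(-2.5) = 0.1045

0.1045 Gyr


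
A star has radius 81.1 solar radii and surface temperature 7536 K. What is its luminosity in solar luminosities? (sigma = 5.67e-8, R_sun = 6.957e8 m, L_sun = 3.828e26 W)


R = 81.1 * 6.957e8 m = 5.642127e+10 m. L = 4*pi*R^2*sigma*T^4 = 4*pi*(5.642127e+10)^2 * 5.67e-8 * 7536^4 = 7.315469386e+30 W. L/L_sun = 7.315469386e+30 / 3.828e26 = 19110.4216

19110.4216 L_sun


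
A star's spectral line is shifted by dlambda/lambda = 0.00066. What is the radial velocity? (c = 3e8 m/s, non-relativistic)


v = (dlambda/lambda) * c = 0.00066 * 3e8 = 198000.0

198000.0 m/s


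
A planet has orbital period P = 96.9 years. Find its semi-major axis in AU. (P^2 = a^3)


a = P^(2/3) = 96.9^(2/3) = 21.0968

21.0968 AU


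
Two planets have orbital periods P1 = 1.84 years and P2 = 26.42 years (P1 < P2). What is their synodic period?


1/P_syn = |1/P1 - 1/P2| = |1/1.84 - 1/26.42| => P_syn = 1.9777

1.9777 years


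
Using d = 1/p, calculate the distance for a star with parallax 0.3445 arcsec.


d = 1/p = 1/0.3445 = 2.9028

2.9028 pc


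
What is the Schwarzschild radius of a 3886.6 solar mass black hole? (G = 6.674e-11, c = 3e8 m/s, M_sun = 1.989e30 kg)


M = 3886.6 * 1.989e30 kg = 7.7304474e+33 kg. rs = 2GM/c^2 = 2 * 6.674e-11 * 7.7304474e+33 / (3e8)^2 = 1.147e+07

1.147e+07 m


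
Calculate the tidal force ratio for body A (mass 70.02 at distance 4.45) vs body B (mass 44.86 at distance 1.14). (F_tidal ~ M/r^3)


Ratio = (M1/r1^3) / (M2/r2^3) = (70.02/4.45^3) / (44.86/1.14^3) = 0.0262

0.0262


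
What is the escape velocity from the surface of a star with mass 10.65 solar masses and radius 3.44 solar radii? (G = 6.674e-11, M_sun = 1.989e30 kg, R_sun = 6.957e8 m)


M = 10.65 * 1.989e30 kg = 2.118285e+31 kg; R = 3.44 * 6.957e8 m = 2.393208e+09 m. v_esc = sqrt(2GM/R) = sqrt(2 * 6.674e-11 * 2.118285e+31 / 2.393208e+09) = 1.087e+06

1.087e+06 m/s


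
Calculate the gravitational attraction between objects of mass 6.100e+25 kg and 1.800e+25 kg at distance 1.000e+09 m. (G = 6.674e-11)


F = G*m1*m2/r^2 = 6.674e-11 * 6.100e+25 * 1.800e+25 / (1.000e+09)^2 = 6.674e-11 * 1.098e+51 / 1.000e+18 = 7.328e+22

7.328e+22 N


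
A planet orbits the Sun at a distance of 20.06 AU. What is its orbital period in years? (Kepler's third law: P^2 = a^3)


P = a^(3/2) = 20.06^1.5 = 89.8455

89.8455 years


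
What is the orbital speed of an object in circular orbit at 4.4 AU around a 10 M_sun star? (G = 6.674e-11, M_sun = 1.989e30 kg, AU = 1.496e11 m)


v = sqrt(GM/r) = sqrt(6.674e-11 * 1.989e+31 / 6.582e+11) = 44907.4461

44907.4461 m/s


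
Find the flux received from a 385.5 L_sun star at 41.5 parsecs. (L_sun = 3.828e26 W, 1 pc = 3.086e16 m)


F = L / (4*pi*d^2) = 1.476e+29 / (4*pi*(1.281e+18)^2) = 7.160e-09

7.160e-09 W/m^2


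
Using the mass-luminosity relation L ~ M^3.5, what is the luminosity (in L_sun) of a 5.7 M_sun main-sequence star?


L/L_sun = (M/M_sun)^3.5 = 5.7^3.5 = 442.1422

442.1422 L_sun


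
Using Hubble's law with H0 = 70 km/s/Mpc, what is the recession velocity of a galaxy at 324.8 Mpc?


v = H0 * d = 70 * 324.8 = 22736.0

22736.0 km/s


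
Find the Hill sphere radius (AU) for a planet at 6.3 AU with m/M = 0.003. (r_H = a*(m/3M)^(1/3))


r_H = a * (m/3M)^(1/3) = 6.3 * (0.003/3)^(1/3) = 0.63

0.63 AU


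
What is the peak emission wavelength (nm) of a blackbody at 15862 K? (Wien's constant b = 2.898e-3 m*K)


lam_max = b / T = 2.898e-3 / 15862 = 1.827e-07 m = 182.7008 nm

182.7008 nm


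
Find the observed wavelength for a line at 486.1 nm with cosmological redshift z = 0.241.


lam_obs = lam_emit * (1 + z) = 486.1 * (1 + 0.241) = 603.2501

603.2501 nm


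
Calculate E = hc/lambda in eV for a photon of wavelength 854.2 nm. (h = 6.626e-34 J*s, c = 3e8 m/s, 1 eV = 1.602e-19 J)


E = hc/lambda = 6.626e-34 * 3e8 / 8.542e-07 = 2.327e-19 J = 1.4526 eV

1.4526 eV


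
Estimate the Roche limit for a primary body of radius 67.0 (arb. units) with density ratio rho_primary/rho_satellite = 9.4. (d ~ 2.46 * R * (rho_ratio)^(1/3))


d_Roche = 2.46 * 67.0 * 9.4^(1/3) = 347.8451

347.8451
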